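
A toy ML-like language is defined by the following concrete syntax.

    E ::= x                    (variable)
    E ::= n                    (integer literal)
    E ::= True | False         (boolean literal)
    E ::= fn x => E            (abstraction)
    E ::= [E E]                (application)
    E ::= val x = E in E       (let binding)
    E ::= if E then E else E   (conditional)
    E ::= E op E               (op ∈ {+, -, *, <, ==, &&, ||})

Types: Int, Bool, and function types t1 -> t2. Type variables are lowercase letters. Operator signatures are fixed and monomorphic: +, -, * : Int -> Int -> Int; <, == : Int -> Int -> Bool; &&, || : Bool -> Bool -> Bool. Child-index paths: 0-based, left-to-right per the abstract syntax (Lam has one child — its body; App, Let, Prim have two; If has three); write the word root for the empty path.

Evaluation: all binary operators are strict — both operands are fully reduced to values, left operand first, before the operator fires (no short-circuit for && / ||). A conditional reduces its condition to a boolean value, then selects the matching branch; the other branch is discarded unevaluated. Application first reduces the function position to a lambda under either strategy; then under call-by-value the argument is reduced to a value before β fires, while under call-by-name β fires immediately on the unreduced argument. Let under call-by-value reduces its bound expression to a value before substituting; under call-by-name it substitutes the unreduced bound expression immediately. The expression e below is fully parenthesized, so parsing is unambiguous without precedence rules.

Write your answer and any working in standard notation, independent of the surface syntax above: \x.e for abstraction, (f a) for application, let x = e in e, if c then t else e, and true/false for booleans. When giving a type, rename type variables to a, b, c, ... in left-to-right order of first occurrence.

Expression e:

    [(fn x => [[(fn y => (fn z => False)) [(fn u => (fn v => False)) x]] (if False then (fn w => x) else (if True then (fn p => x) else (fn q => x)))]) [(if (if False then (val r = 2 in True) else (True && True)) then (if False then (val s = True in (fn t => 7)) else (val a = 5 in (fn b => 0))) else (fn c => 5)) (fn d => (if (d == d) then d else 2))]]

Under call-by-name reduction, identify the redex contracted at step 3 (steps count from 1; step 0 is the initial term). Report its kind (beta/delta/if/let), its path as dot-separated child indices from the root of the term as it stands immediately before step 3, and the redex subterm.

Trace:
step 0: ((\x.(((\y.(\z.false)) ((\u.(\v.false)) x)) (if false then (\w.x) else (if true then (\p.x) else (\q.x))))) ((if (if false then (let r = 2 in true) else (true && true)) then (if false then (let s = true in (\t.7)) else (let a = 5 in (\b.0))) else (\c.5)) (\d.(if (d == d) then d else 2))))
step 1: [beta@root] (((\y.(\z.false)) ((\u.(\v.false)) ((if (if false then (let r = 2 in true) else (true && true)) then (if false then (let s = true in (\t.7)) else (let a = 5 in (\b.0))) else (\c.5)) (\d.(if (d == d) then d else 2))))) (if false then (\w.((if (if false then (let r = 2 in true) else (true && true)) then (if false then (let s = true in (\t.7)) else (let a = 5 in (\b.0))) else (\c.5)) (\d.(if (d == d) then d else 2)))) else (if true then (\p.((if (if false then (let r = 2 in true) else (true && true)) then (if false then (let s = true in (\t.7)) else (let a = 5 in (\b.0))) else (\c.5)) (\d.(if (d == d) then d else 2)))) else (\q.((if (if false then (let r = 2 in true) else (true && true)) then (if false then (let s = true in (\t.7)) else (let a = 5 in (\b.0))) else (\c.5)) (\d.(if (d == d) then d else 2)))))))
step 2: [beta@0] ((\z.false) (if false then (\w.((if (if false then (let r = 2 in true) else (true && true)) then (if false then (let s = true in (\t.7)) else (let a = 5 in (\b.0))) else (\c.5)) (\d.(if (d == d) then d else 2)))) else (if true then (\p.((if (if false then (let r = 2 in true) else (true && true)) then (if false then (let s = true in (\t.7)) else (let a = 5 in (\b.0))) else (\c.5)) (\d.(if (d == d) then d else 2)))) else (\q.((if (if false then (let r = 2 in true) else (true && true)) then (if false then (let s = true in (\t.7)) else (let a = 5 in (\b.0))) else (\c.5)) (\d.(if (d == d) then d else 2)))))))
step 3: [beta@root] false

Answer: beta at root : ((\z.false) (if false then (\w.((if (if false then (let r = 2 in true) else (true && true)) then (if false then (let s = true in (\t.7)) else (let a = 5 in (\b.0))) else (\c.5)) (\d.(if (d == d) then d else 2)))) else (if true then (\p.((if (if false then (let r = 2 in true) else (true && true)) then (if false then (let s = true in (\t.7)) else (let a = 5 in (\b.0))) else (\c.5)) (\d.(if (d == d) then d else 2)))) else (\q.((if (if false then (let r = 2 in true) else (true && true)) then (if false then (let s = true in (\t.7)) else (let a = 5 in (\b.0))) else (\c.5)) (\d.(if (d == d) then d else 2)))))))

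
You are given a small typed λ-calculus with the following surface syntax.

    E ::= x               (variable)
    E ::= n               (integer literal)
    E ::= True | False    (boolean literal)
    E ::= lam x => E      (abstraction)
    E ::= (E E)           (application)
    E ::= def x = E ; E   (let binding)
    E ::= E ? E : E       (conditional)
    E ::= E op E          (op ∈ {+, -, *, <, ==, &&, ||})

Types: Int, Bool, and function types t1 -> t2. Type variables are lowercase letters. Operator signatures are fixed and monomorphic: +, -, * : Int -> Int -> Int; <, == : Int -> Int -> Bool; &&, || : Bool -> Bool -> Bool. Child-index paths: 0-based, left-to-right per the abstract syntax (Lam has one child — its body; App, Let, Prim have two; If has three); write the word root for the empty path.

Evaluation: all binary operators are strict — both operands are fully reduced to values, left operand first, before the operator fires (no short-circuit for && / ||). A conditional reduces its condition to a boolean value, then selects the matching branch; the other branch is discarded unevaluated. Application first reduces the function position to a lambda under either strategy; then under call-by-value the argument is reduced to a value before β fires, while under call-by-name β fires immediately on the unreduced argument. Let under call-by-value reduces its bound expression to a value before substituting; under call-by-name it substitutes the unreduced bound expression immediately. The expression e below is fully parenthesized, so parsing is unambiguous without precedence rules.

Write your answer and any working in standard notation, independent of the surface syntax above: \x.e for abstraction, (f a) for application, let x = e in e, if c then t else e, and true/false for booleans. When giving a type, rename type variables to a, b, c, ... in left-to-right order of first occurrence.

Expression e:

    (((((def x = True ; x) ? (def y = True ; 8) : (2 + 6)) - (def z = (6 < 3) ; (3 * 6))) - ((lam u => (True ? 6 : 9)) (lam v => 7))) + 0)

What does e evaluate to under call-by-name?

Working:
step 0: ((((if (let x = true in x) then (let y = true in 8) else (2 + 6)) - (let z = (6 < 3) in (3 * 6))) - ((\u.(if true then 6 else 9)) (\v.7))) + 0)
step 1: [let@0.0.0.0] ((((if true then (let y = true in 8) else (2 + 6)) - (let z = (6 < 3) in (3 * 6))) - ((\u.(if true then 6 else 9)) (\v.7))) + 0)
step 2: [if@0.0.0] ((((let y = true in 8) - (let z = (6 < 3) in (3 * 6))) - ((\u.(if true then 6 else 9)) (\v.7))) + 0)
step 3: [let@0.0.0] (((8 - (let z = (6 < 3) in (3 * 6))) - ((\u.(if true then 6 else 9)) (\v.7))) + 0)
step 4: [let@0.0.1] (((8 - (3 * 6)) - ((\u.(if true then 6 else 9)) (\v.7))) + 0)
step 5: [delta@0.0.1] (((8 - 18) - ((\u.(if true then 6 else 9)) (\v.7))) + 0)
step 6: [delta@0.0] ((-10 - ((\u.(if true then 6 else 9)) (\v.7))) + 0)
step 7: [beta@0.1] ((-10 - (if true then 6 else 9)) + 0)
step 8: [if@0.1] ((-10 - 6) + 0)
step 9: [delta@0] (-16 + 0)
step 10: [delta@root] -16

Answer: -16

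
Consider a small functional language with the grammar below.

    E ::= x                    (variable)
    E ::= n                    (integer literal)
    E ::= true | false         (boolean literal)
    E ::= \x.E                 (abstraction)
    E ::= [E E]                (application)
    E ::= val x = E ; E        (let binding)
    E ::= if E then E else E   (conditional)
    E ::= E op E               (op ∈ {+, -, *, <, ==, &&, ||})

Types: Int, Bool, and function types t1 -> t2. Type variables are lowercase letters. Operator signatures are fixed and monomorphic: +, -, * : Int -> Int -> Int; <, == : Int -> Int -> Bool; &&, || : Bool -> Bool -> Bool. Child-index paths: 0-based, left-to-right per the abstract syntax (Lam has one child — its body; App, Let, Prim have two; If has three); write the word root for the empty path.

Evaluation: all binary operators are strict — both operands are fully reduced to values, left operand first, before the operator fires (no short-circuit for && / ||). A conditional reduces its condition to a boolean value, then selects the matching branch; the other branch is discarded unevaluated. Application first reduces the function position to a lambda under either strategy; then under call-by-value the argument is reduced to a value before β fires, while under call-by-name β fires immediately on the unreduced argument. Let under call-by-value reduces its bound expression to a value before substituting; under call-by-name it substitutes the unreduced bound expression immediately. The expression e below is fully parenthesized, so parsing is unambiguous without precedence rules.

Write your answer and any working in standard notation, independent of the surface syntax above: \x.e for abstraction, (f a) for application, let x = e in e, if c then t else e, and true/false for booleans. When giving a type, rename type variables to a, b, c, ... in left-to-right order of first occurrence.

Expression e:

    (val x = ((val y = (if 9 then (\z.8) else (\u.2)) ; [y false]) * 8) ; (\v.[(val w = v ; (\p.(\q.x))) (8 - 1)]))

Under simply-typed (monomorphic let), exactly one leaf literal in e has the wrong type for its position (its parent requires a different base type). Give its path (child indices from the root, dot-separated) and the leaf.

Trace:
  unify Int ~ Bool
  FAIL: mismatch Int ~ Bool

Answer: 0.0.0.0 : 9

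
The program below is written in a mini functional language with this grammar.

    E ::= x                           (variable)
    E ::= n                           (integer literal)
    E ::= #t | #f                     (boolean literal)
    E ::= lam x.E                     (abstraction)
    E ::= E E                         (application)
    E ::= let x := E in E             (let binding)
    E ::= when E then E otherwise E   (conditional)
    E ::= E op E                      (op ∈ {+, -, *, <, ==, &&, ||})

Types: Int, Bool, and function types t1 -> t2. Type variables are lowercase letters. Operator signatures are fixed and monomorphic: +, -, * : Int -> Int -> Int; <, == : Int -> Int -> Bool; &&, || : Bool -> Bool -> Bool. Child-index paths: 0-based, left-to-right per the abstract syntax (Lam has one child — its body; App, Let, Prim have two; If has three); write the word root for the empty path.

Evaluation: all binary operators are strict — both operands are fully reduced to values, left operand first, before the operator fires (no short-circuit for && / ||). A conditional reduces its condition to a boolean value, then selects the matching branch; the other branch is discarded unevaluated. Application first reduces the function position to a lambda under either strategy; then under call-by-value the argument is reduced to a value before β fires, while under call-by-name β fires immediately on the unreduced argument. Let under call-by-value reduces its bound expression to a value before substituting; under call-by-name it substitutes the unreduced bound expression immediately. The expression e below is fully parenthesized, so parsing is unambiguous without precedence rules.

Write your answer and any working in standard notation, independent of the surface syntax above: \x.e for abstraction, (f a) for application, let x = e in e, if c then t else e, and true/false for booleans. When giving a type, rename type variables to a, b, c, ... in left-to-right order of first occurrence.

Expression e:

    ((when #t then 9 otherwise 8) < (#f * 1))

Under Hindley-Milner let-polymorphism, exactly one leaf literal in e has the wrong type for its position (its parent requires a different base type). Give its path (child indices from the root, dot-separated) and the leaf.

Answer: 1.0 : false

Trace:
  unify Bool ~ Bool
  unify Int ~ Int
  unify Int ~ Int
  unify Bool ~ Int
  FAIL: mismatch Bool ~ Int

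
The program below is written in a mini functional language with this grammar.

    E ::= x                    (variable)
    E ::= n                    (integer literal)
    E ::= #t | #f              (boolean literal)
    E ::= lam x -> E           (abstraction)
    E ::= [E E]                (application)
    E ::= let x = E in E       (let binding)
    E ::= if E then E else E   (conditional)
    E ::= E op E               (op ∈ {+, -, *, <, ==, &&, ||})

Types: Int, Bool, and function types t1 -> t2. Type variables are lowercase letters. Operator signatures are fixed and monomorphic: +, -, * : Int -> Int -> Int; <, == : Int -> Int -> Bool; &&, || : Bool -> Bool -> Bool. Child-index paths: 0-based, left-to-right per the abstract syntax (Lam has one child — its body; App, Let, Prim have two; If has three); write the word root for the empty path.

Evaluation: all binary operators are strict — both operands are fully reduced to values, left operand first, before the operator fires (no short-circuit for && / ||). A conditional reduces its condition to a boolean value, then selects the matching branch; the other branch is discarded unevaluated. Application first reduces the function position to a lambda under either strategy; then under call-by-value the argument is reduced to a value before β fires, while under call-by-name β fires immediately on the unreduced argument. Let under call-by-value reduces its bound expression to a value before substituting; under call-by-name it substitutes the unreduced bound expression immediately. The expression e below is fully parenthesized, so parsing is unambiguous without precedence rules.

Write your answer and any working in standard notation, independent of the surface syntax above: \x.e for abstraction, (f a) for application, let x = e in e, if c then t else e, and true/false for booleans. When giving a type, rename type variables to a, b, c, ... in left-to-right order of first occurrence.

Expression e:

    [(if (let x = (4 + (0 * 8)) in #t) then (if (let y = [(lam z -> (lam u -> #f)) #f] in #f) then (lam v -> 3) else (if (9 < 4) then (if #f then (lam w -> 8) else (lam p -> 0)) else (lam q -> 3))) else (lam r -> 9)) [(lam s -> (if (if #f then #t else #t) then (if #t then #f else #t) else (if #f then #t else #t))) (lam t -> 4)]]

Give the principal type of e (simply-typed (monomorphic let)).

Trace:
  unify Int ~ Int
  unify Int ~ Int
  unify Int ~ Int
  unify Int ~ Int
let x : Int
  unify Bool ~ Bool
\u._ : b -> Bool
\z._ : a -> b -> Bool
  unify a -> b -> Bool ~ Bool -> c
  unify a ~ Bool
  unify b -> Bool ~ c
_ _ : b -> Bool
let y : b -> Bool
  unify Bool ~ Bool
\v._ : d -> Int
  unify Int ~ Int
  unify Int ~ Int
  unify Bool ~ Bool
  unify Bool ~ Bool
\w._ : e -> Int
\p._ : f -> Int
  unify e -> Int ~ f -> Int
  unify e ~ f
  unify Int ~ Int
\q._ : g -> Int
  unify f -> Int ~ g -> Int
  unify f ~ g
  unify Int ~ Int
  unify d -> Int ~ g -> Int
  unify d ~ g
  unify Int ~ Int
\r._ : h -> Int
  unify g -> Int ~ h -> Int
  unify g ~ h
  unify Int ~ Int
  unify Bool ~ Bool
  unify Bool ~ Bool
  unify Bool ~ Bool
  unify Bool ~ Bool
  unify Bool ~ Bool
  unify Bool ~ Bool
  unify Bool ~ Bool
  unify Bool ~ Bool
\s._ : i -> Bool
\t._ : j -> Int
  unify i -> Bool ~ (j -> Int) -> k
  unify i ~ j -> Int
  unify Bool ~ k
_ _ : Bool
  unify h -> Int ~ Bool -> l
  unify h ~ Bool
  unify Int ~ l
_ _ : Int

Answer: Int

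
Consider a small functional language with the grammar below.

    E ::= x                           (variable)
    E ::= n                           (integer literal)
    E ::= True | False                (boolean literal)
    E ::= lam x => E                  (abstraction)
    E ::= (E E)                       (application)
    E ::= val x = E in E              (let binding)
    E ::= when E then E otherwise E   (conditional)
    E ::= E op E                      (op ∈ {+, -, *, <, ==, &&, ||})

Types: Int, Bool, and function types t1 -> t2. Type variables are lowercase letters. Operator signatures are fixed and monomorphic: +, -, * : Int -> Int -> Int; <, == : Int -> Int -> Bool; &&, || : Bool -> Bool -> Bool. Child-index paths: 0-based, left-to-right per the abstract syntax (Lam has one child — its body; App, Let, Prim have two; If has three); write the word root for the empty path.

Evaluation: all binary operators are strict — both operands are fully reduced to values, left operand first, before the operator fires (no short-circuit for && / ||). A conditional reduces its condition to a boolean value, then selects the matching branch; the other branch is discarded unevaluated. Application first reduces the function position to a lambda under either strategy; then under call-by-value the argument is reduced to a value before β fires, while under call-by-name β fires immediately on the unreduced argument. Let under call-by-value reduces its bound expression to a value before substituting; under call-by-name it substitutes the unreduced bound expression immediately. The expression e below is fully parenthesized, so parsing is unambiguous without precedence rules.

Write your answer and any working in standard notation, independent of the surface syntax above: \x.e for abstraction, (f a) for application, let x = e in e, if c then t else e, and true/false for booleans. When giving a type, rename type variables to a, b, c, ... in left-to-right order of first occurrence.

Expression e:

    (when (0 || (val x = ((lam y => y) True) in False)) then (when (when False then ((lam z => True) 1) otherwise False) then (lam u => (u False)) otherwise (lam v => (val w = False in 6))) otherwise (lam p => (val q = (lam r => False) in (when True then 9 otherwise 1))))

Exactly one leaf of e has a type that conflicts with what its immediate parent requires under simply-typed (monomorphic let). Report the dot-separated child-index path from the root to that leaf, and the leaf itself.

Derivation:
  unify Int ~ Bool
  FAIL: mismatch Int ~ Bool

Answer: 0.0 : 0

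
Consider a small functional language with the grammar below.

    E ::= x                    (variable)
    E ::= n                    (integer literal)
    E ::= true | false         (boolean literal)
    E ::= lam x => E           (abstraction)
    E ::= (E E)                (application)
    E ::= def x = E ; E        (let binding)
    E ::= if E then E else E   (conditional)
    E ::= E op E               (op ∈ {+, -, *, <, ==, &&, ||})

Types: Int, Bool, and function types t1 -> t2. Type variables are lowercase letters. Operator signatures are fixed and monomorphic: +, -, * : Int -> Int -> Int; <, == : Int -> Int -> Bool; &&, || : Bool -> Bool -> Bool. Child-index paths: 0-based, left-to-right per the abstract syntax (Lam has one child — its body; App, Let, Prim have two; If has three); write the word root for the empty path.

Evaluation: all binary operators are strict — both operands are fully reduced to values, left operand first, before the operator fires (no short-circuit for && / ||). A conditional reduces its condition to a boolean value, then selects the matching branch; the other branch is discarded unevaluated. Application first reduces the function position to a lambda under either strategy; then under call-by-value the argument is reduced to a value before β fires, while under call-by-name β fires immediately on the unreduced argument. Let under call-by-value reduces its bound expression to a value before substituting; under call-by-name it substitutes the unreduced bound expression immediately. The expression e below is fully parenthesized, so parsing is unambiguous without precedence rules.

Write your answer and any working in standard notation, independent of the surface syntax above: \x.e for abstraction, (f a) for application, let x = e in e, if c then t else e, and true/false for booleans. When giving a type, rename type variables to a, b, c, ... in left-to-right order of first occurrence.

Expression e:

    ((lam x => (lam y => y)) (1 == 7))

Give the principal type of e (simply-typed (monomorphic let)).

Answer: a -> a

Working:
y : b
\y._ : b -> b
\x._ : a -> b -> b
  unify Int ~ Int
  unify Int ~ Int
  unify a -> b -> b ~ Bool -> c
  unify a ~ Bool
  unify b -> b ~ c
_ _ : b -> b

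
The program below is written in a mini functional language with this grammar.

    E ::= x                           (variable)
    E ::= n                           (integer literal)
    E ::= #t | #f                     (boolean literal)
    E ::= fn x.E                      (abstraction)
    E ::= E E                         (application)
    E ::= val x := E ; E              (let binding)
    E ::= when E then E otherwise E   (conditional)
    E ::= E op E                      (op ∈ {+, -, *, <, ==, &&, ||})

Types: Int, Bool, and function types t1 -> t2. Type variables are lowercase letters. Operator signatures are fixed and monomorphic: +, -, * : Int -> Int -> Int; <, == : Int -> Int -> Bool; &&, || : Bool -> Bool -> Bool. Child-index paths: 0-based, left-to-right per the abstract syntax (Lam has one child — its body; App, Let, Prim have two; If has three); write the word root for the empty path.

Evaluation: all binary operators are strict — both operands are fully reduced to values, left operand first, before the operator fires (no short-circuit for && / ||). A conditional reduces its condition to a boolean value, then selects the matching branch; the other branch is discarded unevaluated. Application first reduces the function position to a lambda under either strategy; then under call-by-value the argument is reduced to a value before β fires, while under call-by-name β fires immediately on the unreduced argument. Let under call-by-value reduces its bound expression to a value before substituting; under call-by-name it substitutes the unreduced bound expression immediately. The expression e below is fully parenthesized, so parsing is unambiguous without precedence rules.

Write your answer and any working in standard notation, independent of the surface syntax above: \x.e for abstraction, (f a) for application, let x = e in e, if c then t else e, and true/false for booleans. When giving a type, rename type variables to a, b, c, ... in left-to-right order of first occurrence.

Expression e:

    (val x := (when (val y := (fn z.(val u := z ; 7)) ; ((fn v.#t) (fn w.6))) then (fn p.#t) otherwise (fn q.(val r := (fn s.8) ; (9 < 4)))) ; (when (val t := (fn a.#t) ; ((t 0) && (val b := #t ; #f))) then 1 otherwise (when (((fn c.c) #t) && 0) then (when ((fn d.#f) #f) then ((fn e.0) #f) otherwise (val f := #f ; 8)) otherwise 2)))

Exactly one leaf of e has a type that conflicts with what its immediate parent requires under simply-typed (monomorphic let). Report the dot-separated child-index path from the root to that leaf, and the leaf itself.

Derivation:
z : a
let u : a
\z._ : a -> Int
let y : a -> Int
\v._ : b -> Bool
\w._ : c -> Int
  unify b -> Bool ~ (c -> Int) -> d
  unify b ~ c -> Int
  unify Bool ~ d
_ _ : Bool
  unify Bool ~ Bool
\p._ : e -> Bool
\s._ : g -> Int
let r : g -> Int
  unify Int ~ Int
  unify Int ~ Int
\q._ : f -> Bool
  unify e -> Bool ~ f -> Bool
  unify e ~ f
  unify Bool ~ Bool
let x : f -> Bool
\a._ : h -> Bool
let t : h -> Bool
t : h -> Bool
  unify h -> Bool ~ Int -> i
  unify h ~ Int
  unify Bool ~ i
_ _ : Bool
  unify Bool ~ Bool
let b : Bool
  unify Bool ~ Bool
  unify Bool ~ Bool
c : j
\c._ : j -> j
  unify j -> j ~ Bool -> k
  unify j ~ Bool
  unify Bool ~ k
_ _ : Bool
  unify Bool ~ Bool
  unify Int ~ Bool
  FAIL: mismatch Int ~ Bool

Answer: 1.2.0.1 : 0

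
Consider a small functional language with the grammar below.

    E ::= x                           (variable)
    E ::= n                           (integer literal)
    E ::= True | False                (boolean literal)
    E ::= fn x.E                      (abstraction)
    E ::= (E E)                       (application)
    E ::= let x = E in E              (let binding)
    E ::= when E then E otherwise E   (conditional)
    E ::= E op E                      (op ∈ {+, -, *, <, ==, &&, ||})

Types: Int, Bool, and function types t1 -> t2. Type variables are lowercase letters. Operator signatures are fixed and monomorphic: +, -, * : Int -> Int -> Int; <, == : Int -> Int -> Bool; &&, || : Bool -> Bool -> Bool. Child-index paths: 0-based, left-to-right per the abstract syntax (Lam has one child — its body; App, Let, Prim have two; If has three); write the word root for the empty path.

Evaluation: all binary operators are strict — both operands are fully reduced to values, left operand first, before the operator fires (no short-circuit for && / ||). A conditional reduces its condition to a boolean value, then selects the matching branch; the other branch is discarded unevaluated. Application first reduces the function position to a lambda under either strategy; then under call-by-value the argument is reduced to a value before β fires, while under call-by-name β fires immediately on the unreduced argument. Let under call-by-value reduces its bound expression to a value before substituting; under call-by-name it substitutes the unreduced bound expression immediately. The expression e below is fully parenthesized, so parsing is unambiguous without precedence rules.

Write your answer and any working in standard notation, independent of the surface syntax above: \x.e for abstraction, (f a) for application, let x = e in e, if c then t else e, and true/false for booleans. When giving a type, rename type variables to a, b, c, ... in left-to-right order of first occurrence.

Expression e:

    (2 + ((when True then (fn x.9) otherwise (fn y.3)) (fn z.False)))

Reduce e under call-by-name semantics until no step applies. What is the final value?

Working:
step 0: (2 + ((if true then (\x.9) else (\y.3)) (\z.false)))
step 1: [if@1.0] (2 + ((\x.9) (\z.false)))
step 2: [beta@1] (2 + 9)
step 3: [delta@root] 11

Answer: 11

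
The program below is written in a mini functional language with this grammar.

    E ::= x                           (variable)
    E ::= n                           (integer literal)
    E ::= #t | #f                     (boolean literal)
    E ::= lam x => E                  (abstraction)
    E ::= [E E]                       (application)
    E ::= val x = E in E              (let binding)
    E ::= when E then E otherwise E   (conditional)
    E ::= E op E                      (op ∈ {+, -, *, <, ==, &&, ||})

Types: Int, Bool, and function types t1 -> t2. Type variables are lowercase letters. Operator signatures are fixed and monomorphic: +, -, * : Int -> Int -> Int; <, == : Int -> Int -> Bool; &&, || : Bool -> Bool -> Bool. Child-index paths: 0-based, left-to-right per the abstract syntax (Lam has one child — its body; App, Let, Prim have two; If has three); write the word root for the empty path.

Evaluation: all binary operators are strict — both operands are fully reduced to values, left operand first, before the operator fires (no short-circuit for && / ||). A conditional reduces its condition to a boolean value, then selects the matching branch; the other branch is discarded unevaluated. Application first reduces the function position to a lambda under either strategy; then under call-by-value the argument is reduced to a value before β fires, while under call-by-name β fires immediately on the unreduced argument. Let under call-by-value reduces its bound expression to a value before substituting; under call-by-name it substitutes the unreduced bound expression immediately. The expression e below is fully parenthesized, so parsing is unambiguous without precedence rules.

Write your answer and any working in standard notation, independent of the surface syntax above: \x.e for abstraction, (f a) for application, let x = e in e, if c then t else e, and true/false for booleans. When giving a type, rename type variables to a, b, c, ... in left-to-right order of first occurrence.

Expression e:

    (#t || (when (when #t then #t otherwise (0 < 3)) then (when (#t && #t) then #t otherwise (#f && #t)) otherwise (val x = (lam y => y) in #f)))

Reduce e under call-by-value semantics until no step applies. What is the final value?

Working:
step 0: (true || (if (if true then true else (0 < 3)) then (if (true && true) then true else (false && true)) else (let x = (\y.y) in false)))
step 1: [if@1.0] (true || (if true then (if (true && true) then true else (false && true)) else (let x = (\y.y) in false)))
step 2: [if@1] (true || (if (true && true) then true else (false && true)))
step 3: [delta@1.0] (true || (if true then true else (false && true)))
step 4: [if@1] (true || true)
step 5: [delta@root] true

Answer: true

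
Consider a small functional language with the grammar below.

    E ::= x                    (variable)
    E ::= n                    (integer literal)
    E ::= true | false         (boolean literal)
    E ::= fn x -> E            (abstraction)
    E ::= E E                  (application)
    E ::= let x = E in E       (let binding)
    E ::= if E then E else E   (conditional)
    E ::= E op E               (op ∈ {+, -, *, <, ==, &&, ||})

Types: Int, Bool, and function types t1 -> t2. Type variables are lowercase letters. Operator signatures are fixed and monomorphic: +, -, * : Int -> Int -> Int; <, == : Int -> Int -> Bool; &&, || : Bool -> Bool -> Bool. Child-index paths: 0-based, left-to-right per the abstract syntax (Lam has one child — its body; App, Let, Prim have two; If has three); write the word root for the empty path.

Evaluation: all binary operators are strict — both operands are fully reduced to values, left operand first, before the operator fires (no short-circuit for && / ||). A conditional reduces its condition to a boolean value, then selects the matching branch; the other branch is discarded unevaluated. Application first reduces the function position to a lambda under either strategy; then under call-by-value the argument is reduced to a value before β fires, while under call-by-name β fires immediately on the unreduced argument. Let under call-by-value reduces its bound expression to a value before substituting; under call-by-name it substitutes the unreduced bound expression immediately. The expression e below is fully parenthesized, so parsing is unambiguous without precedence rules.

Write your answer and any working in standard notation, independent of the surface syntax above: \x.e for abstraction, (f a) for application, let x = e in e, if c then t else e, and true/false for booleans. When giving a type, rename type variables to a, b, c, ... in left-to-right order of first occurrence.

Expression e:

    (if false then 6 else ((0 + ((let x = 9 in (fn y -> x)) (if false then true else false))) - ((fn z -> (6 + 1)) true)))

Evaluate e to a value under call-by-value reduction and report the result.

Answer: 2

Derivation:
step 0: (if false then 6 else ((0 + ((let x = 9 in (\y.x)) (if false then true else false))) - ((\z.(6 + 1)) true)))
step 1: [if@root] ((0 + ((let x = 9 in (\y.x)) (if false then true else false))) - ((\z.(6 + 1)) true))
step 2: [let@0.1.0] ((0 + ((\y.9) (if false then true else false))) - ((\z.(6 + 1)) true))
step 3: [if@0.1.1] ((0 + ((\y.9) false)) - ((\z.(6 + 1)) true))
step 4: [beta@0.1] ((0 + 9) - ((\z.(6 + 1)) true))
step 5: [delta@0] (9 - ((\z.(6 + 1)) true))
step 6: [beta@1] (9 - (6 + 1))
step 7: [delta@1] (9 - 7)
step 8: [delta@root] 2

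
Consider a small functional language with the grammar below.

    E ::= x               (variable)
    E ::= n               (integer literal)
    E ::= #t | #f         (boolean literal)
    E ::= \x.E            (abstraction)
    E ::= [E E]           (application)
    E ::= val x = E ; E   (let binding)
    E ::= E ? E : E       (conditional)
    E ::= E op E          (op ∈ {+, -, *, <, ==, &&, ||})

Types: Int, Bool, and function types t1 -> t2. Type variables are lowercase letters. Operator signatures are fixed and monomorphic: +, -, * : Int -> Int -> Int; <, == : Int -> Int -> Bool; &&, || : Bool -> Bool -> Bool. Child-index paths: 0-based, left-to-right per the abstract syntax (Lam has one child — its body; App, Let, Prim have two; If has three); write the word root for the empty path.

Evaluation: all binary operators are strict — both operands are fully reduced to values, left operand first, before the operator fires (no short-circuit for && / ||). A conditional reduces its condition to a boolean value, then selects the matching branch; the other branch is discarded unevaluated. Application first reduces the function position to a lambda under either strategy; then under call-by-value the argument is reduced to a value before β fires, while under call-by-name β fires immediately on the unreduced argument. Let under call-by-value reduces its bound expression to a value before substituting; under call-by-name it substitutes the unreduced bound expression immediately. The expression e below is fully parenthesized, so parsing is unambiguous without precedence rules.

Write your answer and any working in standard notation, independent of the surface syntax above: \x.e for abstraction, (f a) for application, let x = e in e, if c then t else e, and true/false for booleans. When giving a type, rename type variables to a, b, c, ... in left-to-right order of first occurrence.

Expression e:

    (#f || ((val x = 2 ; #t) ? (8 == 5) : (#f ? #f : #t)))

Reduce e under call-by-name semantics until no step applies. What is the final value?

Trace:
step 0: (false || (if (let x = 2 in true) then (8 == 5) else (if false then false else true)))
step 1: [let@1.0] (false || (if true then (8 == 5) else (if false then false else true)))
step 2: [if@1] (false || (8 == 5))
step 3: [delta@1] (false || false)
step 4: [delta@root] false

Answer: false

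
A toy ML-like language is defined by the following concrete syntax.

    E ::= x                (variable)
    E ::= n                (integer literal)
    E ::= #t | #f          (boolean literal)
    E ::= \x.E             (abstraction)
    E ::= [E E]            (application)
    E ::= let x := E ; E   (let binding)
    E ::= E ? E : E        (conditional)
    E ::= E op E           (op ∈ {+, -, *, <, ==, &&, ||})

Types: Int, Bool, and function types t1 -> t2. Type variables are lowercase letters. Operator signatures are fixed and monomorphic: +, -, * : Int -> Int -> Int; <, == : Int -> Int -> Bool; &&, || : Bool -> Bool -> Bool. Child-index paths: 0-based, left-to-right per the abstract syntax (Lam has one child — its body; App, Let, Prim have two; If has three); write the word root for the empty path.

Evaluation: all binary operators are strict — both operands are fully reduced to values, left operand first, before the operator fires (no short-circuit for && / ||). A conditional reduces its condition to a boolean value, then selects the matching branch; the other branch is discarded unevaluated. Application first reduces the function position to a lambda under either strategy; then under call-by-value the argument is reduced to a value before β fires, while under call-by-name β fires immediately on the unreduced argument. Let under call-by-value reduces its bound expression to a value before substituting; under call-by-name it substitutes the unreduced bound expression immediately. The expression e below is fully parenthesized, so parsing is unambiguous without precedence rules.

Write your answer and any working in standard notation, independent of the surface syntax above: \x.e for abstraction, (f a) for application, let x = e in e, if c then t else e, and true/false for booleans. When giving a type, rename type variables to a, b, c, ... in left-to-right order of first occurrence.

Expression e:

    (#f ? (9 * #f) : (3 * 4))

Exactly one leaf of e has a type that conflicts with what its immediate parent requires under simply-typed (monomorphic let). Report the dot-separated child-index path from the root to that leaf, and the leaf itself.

Answer: 1.1 : false

Trace:
  unify Bool ~ Bool
  unify Int ~ Int
  unify Bool ~ Int
  FAIL: mismatch Bool ~ Int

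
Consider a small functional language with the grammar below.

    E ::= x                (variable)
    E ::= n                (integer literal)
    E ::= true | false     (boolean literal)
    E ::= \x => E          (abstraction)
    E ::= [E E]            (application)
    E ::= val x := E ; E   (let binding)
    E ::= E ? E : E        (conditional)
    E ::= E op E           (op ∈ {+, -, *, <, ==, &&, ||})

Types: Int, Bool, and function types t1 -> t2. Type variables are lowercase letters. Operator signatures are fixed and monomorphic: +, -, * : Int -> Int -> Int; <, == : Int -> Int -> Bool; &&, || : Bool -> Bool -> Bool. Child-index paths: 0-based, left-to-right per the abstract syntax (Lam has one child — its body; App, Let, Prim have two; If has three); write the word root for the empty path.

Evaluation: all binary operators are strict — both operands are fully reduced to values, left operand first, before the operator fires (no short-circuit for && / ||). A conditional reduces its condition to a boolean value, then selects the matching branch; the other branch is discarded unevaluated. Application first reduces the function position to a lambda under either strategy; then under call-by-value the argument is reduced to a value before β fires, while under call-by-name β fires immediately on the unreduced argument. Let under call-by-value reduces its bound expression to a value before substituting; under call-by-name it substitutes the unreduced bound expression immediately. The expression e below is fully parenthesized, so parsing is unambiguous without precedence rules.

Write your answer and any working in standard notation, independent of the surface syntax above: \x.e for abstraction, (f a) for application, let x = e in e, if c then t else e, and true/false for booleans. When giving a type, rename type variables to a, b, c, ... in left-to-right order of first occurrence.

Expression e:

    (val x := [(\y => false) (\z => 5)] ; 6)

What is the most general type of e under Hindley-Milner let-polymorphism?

Derivation:
\y._ : a -> Bool
\z._ : b -> Int
  unify a -> Bool ~ (b -> Int) -> c
  unify a ~ b -> Int
  unify Bool ~ c
_ _ : Bool
let x : Bool

Answer: Int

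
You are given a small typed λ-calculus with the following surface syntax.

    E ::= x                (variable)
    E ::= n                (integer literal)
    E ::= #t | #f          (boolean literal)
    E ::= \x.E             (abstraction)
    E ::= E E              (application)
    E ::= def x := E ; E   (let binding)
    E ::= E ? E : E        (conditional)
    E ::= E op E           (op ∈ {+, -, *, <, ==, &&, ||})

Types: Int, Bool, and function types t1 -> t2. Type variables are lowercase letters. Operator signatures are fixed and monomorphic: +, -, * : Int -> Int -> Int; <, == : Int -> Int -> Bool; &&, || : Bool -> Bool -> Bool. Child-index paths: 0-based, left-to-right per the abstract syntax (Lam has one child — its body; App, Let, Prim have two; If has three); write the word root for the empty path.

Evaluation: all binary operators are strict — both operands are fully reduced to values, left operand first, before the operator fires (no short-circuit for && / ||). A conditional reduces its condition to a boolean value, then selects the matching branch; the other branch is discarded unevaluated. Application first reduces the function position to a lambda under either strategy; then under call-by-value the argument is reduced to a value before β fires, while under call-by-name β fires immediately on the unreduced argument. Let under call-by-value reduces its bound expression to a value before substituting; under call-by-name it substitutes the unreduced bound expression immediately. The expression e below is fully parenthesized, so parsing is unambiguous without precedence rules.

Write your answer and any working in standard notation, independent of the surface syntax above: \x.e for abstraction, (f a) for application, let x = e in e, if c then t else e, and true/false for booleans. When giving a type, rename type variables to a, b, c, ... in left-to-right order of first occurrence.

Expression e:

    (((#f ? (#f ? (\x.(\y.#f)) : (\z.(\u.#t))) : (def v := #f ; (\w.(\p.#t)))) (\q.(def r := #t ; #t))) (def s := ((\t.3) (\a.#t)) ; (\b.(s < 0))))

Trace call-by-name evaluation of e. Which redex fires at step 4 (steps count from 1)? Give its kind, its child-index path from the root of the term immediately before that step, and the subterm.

Working:
step 0: (((if false then (if false then (\x.(\y.false)) else (\z.(\u.true))) else (let v = false in (\w.(\p.true)))) (\q.(let r = true in true))) (let s = ((\t.3) (\a.true)) in (\b.(s < 0))))
step 1: [if@0.0] (((let v = false in (\w.(\p.true))) (\q.(let r = true in true))) (let s = ((\t.3) (\a.true)) in (\b.(s < 0))))
step 2: [let@0.0] (((\w.(\p.true)) (\q.(let r = true in true))) (let s = ((\t.3) (\a.true)) in (\b.(s < 0))))
step 3: [beta@0] ((\p.true) (let s = ((\t.3) (\a.true)) in (\b.(s < 0))))
step 4: [beta@root] true

Answer: beta at root : ((\p.true) (let s = ((\t.3) (\a.true)) in (\b.(s < 0))))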